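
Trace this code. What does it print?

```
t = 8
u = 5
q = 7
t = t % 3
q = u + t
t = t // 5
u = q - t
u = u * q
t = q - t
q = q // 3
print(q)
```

2

t = 8%3 = 2
q = 5+2 = 7
t = 2//5 = 0
u = 7-0 = 7
u = 7*7 = 49
t = 7-0 = 7
q = 7//3 = 2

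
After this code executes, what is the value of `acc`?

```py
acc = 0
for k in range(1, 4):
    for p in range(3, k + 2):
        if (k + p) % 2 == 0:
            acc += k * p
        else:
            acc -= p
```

2

k=2,p=3: odd sum, acc = 0-3 = -3
k=3,p=3: even sum, acc = (-3)+9 = 6
k=3,p=4: odd sum, acc = 6-4 = 2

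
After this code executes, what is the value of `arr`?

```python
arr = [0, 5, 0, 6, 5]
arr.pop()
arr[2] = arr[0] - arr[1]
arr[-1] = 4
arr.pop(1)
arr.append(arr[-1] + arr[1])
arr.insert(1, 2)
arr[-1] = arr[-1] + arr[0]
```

[0, 2, -5, 4, -1]

pop() removes 5 → [0, 5, 0, 6]
arr[2] = arr[0]-arr[1] = 0-5 = -5 → [0, 5, -5, 6]
arr[-1] = 4 → [0, 5, -5, 4]
pop(1) removes 5 → [0, -5, 4]
append arr[-1]+arr[1] = 4+(-5) = -1 → [0, -5, 4, -1]
insert 2 at 1 → [0, 2, -5, 4, -1]
arr[-1] = arr[-1]+arr[0] = (-1)+0 = -1 → [0, 2, -5, 4, -1]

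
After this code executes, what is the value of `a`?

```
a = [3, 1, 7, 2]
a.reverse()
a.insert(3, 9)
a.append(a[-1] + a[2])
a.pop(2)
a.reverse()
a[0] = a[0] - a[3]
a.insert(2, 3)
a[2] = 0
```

[-3, 3, 0, 9, 7, 2]

reverse → [2, 7, 1, 3]
insert 9 at 3 → [2, 7, 1, 9, 3]
append a[-1]+a[2] = 3+1 = 4 → [2, 7, 1, 9, 3, 4]
pop(2) removes 1 → [2, 7, 9, 3, 4]
reverse → [4, 3, 9, 7, 2]
a[0] = a[0]-a[3] = 4-7 = -3 → [-3, 3, 9, 7, 2]
insert 3 at 2 → [-3, 3, 3, 9, 7, 2]
a[2] = 0 → [-3, 3, 0, 9, 7, 2]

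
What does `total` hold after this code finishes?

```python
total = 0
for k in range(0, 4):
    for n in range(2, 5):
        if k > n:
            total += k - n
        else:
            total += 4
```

k=0,n=2: not 0>2, total = 0+4 = 4
k=0,n=3: not 0>3, total = 4+4 = 8
k=0,n=4: not 0>4, total = 8+4 = 12
k=1,n=2: not 1>2, total = 12+4 = 16
k=1,n=3: not 1>3, total = 16+4 = 20
k=1,n=4: not 1>4, total = 20+4 = 24
k=2,n=2: not 2>2, total = 24+4 = 28
k=2,n=3: not 2>3, total = 28+4 = 32
k=2,n=4: not 2>4, total = 32+4 = 36
k=3,n=2: 3>2, total = 36+1 = 37
k=3,n=3: not 3>3, total = 37+4 = 41
k=3,n=4: not 3>4, total = 41+4 = 45

45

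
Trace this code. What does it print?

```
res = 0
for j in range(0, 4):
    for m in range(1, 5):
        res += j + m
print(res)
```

j=0,m=1: res = 0+1 = 1
j=0,m=2: res = 1+2 = 3
j=0,m=3: res = 3+3 = 6
j=0,m=4: res = 6+4 = 10
j=1,m=1: res = 10+2 = 12
j=1,m=2: res = 12+3 = 15
j=1,m=3: res = 15+4 = 19
j=1,m=4: res = 19+5 = 24
j=2,m=1: res = 24+3 = 27
j=2,m=2: res = 27+4 = 31
j=2,m=3: res = 31+5 = 36
j=2,m=4: res = 36+6 = 42
j=3,m=1: res = 42+4 = 46
j=3,m=2: res = 46+5 = 51
j=3,m=3: res = 51+6 = 57
j=3,m=4: res = 57+7 = 64

64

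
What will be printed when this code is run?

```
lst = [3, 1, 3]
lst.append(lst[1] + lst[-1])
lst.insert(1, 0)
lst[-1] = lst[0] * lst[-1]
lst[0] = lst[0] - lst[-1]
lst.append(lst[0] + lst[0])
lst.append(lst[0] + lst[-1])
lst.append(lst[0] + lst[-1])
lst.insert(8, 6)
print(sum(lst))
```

append lst[1]+lst[-1] = 1+3 = 4 → [3, 1, 3, 4]
insert 0 at 1 → [3, 0, 1, 3, 4]
lst[-1] = lst[0]*lst[-1] = 3*4 = 12 → [3, 0, 1, 3, 12]
lst[0] = lst[0]-lst[-1] = 3-12 = -9 → [-9, 0, 1, 3, 12]
append lst[0]+lst[0] = (-9)+(-9) = -18 → [-9, 0, 1, 3, 12, -18]
append lst[0]+lst[-1] = (-9)+(-18) = -27 → [-9, 0, 1, 3, 12, -18, -27]
append lst[0]+lst[-1] = (-9)+(-27) = -36 → [-9, 0, 1, 3, 12, -18, -27, -36]
insert 6 at 8 → [-9, 0, 1, 3, 12, -18, -27, -36, 6]
sum = -68

-68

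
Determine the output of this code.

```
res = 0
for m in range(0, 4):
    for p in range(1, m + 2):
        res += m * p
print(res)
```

45

m=0,p=1: res = 0+0 = 0
m=1,p=1: res = 0+1 = 1
m=1,p=2: res = 1+2 = 3
m=2,p=1: res = 3+2 = 5
m=2,p=2: res = 5+4 = 9
m=2,p=3: res = 9+6 = 15
m=3,p=1: res = 15+3 = 18
m=3,p=2: res = 18+6 = 24
m=3,p=3: res = 24+9 = 33
m=3,p=4: res = 33+12 = 45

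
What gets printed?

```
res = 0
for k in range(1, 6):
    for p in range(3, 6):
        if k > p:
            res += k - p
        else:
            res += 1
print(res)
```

k=1,p=3: not 1>3, res = 0+1 = 1
k=1,p=4: not 1>4, res = 1+1 = 2
k=1,p=5: not 1>5, res = 2+1 = 3
k=2,p=3: not 2>3, res = 3+1 = 4
k=2,p=4: not 2>4, res = 4+1 = 5
k=2,p=5: not 2>5, res = 5+1 = 6
k=3,p=3: not 3>3, res = 6+1 = 7
k=3,p=4: not 3>4, res = 7+1 = 8
k=3,p=5: not 3>5, res = 8+1 = 9
k=4,p=3: 4>3, res = 9+1 = 10
k=4,p=4: not 4>4, res = 10+1 = 11
k=4,p=5: not 4>5, res = 11+1 = 12
k=5,p=3: 5>3, res = 12+2 = 14
k=5,p=4: 5>4, res = 14+1 = 15
k=5,p=5: not 5>5, res = 15+1 = 16

16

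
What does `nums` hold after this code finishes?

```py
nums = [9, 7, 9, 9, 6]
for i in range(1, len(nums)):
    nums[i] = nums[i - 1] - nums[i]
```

i=1: nums[1] = 9-7 = 2 → [9, 2, 9, 9, 6]
i=2: nums[2] = 2-9 = -7 → [9, 2, -7, 9, 6]
i=3: nums[3] = (-7)-9 = -16 → [9, 2, -7, -16, 6]
i=4: nums[4] = (-16)-6 = -22 → [9, 2, -7, -16, -22]

[9, 2, -7, -16, -22]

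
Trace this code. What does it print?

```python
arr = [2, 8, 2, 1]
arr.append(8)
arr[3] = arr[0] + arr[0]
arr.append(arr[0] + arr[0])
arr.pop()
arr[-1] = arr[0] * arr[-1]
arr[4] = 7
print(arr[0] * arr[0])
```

4

append 8 → [2, 8, 2, 1, 8]
arr[3] = arr[0]+arr[0] = 2+2 = 4 → [2, 8, 2, 4, 8]
append arr[0]+arr[0] = 2+2 = 4 → [2, 8, 2, 4, 8, 4]
pop() removes 4 → [2, 8, 2, 4, 8]
arr[-1] = arr[0]*arr[-1] = 2*8 = 16 → [2, 8, 2, 4, 16]
arr[4] = 7 → [2, 8, 2, 4, 7]
arr[0]*arr[0] = 2*2 = 4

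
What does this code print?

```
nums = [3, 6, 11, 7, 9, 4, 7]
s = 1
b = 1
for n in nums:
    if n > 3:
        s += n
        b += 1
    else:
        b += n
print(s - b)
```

35

n=3: not >3; b=4
n=6: >3, s = 1+6 = 7; b=5
n=11: >3, s = 7+11 = 18; b=6
n=7: >3, s = 18+7 = 25; b=7
n=9: >3, s = 25+9 = 34; b=8
n=4: >3, s = 34+4 = 38; b=9
n=7: >3, s = 38+7 = 45; b=10
s-b = 45-10 = 35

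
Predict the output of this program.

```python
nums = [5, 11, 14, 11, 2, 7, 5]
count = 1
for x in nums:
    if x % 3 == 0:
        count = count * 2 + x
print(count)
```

x=5: not %3==0
x=11: not %3==0
x=14: not %3==0
x=11: not %3==0
x=2: not %3==0
x=7: not %3==0
x=5: not %3==0

1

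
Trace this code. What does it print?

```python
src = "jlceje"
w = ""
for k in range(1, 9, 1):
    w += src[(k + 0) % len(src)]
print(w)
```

lcejejlc

k=1: add src[1]='l' → 'l'
k=2: add src[2]='c' → 'lc'
k=3: add src[3]='e' → 'lce'
k=4: add src[4]='j' → 'lcej'
k=5: add src[5]='e' → 'lceje'
k=6: add src[0]='j' → 'lcejej'
k=7: add src[1]='l' → 'lcejejl'
k=8: add src[2]='c' → 'lcejejlc'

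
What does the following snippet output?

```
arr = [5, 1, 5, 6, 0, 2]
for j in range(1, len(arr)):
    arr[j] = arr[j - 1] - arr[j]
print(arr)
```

j=1: arr[1] = 5-1 = 4 → [5, 4, 5, 6, 0, 2]
j=2: arr[2] = 4-5 = -1 → [5, 4, -1, 6, 0, 2]
j=3: arr[3] = (-1)-6 = -7 → [5, 4, -1, -7, 0, 2]
j=4: arr[4] = (-7)-0 = -7 → [5, 4, -1, -7, -7, 2]
j=5: arr[5] = (-7)-2 = -9 → [5, 4, -1, -7, -7, -9]

[5, 4, -1, -7, -7, -9]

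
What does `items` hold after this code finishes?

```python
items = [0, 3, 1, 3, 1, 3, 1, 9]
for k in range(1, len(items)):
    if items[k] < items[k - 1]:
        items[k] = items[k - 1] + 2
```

k=1: 3>=0, unchanged → [0, 3, 1, 3, 1, 3, 1, 9]
k=2: 1<3, items[2] = 3+2 = 5 → [0, 3, 5, 3, 1, 3, 1, 9]
k=3: 3<5, items[3] = 5+2 = 7 → [0, 3, 5, 7, 1, 3, 1, 9]
k=4: 1<7, items[4] = 7+2 = 9 → [0, 3, 5, 7, 9, 3, 1, 9]
k=5: 3<9, items[5] = 9+2 = 11 → [0, 3, 5, 7, 9, 11, 1, 9]
k=6: 1<11, items[6] = 11+2 = 13 → [0, 3, 5, 7, 9, 11, 13, 9]
k=7: 9<13, items[7] = 13+2 = 15 → [0, 3, 5, 7, 9, 11, 13, 15]

[0, 3, 5, 7, 9, 11, 13, 15]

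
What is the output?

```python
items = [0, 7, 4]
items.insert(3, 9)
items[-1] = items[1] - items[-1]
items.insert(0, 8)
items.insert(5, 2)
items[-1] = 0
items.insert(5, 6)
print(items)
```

insert 9 at 3 → [0, 7, 4, 9]
items[-1] = items[1]-items[-1] = 7-9 = -2 → [0, 7, 4, -2]
insert 8 at 0 → [8, 0, 7, 4, -2]
insert 2 at 5 → [8, 0, 7, 4, -2, 2]
items[-1] = 0 → [8, 0, 7, 4, -2, 0]
insert 6 at 5 → [8, 0, 7, 4, -2, 6, 0]

[8, 0, 7, 4, -2, 6, 0]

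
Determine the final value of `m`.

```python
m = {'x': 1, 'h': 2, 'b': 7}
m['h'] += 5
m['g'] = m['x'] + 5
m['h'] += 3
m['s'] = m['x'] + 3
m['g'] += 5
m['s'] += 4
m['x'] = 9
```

{'x': 9, 'h': 10, 'b': 7, 'g': 11, 's': 8}

m['h'] = 2+5 = 7 → {'x': 1, 'h': 7, 'b': 7}
m['g'] = m['x']+5 = 6 → {'x': 1, 'h': 7, 'b': 7, 'g': 6}
m['h'] = 7+3 = 10 → {'x': 1, 'h': 10, 'b': 7, 'g': 6}
m['s'] = m['x']+3 = 4 → {'x': 1, 'h': 10, 'b': 7, 'g': 6, 's': 4}
m['g'] = 6+5 = 11 → {'x': 1, 'h': 10, 'b': 7, 'g': 11, 's': 4}
m['s'] = 4+4 = 8 → {'x': 1, 'h': 10, 'b': 7, 'g': 11, 's': 8}
m['x'] = 9 → {'x': 9, 'h': 10, 'b': 7, 'g': 11, 's': 8}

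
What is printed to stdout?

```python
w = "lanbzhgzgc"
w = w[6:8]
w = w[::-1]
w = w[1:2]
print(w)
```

g

slice [6:8] → 'gz'
reverse → 'zg'
slice [1:2] → 'g'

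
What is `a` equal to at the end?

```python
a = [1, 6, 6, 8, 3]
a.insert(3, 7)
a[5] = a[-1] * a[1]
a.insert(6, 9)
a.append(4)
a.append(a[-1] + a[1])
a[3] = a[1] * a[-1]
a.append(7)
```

insert 7 at 3 → [1, 6, 6, 7, 8, 3]
a[5] = a[-1]*a[1] = 3*6 = 18 → [1, 6, 6, 7, 8, 18]
insert 9 at 6 → [1, 6, 6, 7, 8, 18, 9]
append 4 → [1, 6, 6, 7, 8, 18, 9, 4]
append a[-1]+a[1] = 4+6 = 10 → [1, 6, 6, 7, 8, 18, 9, 4, 10]
a[3] = a[1]*a[-1] = 6*10 = 60 → [1, 6, 6, 60, 8, 18, 9, 4, 10]
append 7 → [1, 6, 6, 60, 8, 18, 9, 4, 10, 7]

[1, 6, 6, 60, 8, 18, 9, 4, 10, 7]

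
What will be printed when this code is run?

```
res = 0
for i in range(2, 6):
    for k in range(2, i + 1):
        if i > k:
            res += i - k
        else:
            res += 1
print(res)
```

i=2,k=2: not 2>2, res = 0+1 = 1
i=3,k=2: 3>2, res = 1+1 = 2
i=3,k=3: not 3>3, res = 2+1 = 3
i=4,k=2: 4>2, res = 3+2 = 5
i=4,k=3: 4>3, res = 5+1 = 6
i=4,k=4: not 4>4, res = 6+1 = 7
i=5,k=2: 5>2, res = 7+3 = 10
i=5,k=3: 5>3, res = 10+2 = 12
i=5,k=4: 5>4, res = 12+1 = 13
i=5,k=5: not 5>5, res = 13+1 = 14

14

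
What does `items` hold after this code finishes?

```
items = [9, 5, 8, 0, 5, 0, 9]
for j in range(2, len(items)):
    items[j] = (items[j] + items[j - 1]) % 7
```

[9, 5, 6, 6, 4, 4, 6]

j=2: items[2] = (8+5)%7 = 6 → [9, 5, 6, 0, 5, 0, 9]
j=3: items[3] = (0+6)%7 = 6 → [9, 5, 6, 6, 5, 0, 9]
j=4: items[4] = (5+6)%7 = 4 → [9, 5, 6, 6, 4, 0, 9]
j=5: items[5] = (0+4)%7 = 4 → [9, 5, 6, 6, 4, 4, 9]
j=6: items[6] = (9+4)%7 = 6 → [9, 5, 6, 6, 4, 4, 6]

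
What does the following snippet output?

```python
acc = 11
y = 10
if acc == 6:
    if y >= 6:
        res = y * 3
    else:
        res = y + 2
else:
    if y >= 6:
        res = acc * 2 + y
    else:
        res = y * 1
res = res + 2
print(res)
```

acc=11, y=10
acc == 6 is False; y >= 6 is True
→ res = acc * 2 + y = 32
res = 32+2 = 34

34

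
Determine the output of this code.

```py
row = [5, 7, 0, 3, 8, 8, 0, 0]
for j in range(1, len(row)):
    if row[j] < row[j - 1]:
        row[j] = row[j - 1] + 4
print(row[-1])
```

31

j=1: 7>=5, unchanged → [5, 7, 0, 3, 8, 8, 0, 0]
j=2: 0<7, row[2] = 7+4 = 11 → [5, 7, 11, 3, 8, 8, 0, 0]
j=3: 3<11, row[3] = 11+4 = 15 → [5, 7, 11, 15, 8, 8, 0, 0]
j=4: 8<15, row[4] = 15+4 = 19 → [5, 7, 11, 15, 19, 8, 0, 0]
j=5: 8<19, row[5] = 19+4 = 23 → [5, 7, 11, 15, 19, 23, 0, 0]
j=6: 0<23, row[6] = 23+4 = 27 → [5, 7, 11, 15, 19, 23, 27, 0]
j=7: 0<27, row[7] = 27+4 = 31 → [5, 7, 11, 15, 19, 23, 27, 31]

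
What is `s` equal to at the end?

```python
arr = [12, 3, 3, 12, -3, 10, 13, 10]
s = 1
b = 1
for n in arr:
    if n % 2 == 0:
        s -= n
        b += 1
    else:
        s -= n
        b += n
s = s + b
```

n=12: even, s = 1-12 = -11; b=2
n=3: not even, s = (-11)-3 = -14; b=5
n=3: not even, s = (-14)-3 = -17; b=8
n=12: even, s = (-17)-12 = -29; b=9
n=-3: not even, s = (-29)-(-3) = -26; b=6
n=10: even, s = (-26)-10 = -36; b=7
n=13: not even, s = (-36)-13 = -49; b=20
n=10: even, s = (-49)-10 = -59; b=21
s+b = (-59)+21 = -38

-38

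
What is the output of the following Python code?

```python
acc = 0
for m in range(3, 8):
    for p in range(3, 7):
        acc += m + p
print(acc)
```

m=3,p=3: acc = 0+6 = 6
m=3,p=4: acc = 6+7 = 13
m=3,p=5: acc = 13+8 = 21
m=3,p=6: acc = 21+9 = 30
m=4,p=3: acc = 30+7 = 37
m=4,p=4: acc = 37+8 = 45
m=4,p=5: acc = 45+9 = 54
m=4,p=6: acc = 54+10 = 64
m=5,p=3: acc = 64+8 = 72
m=5,p=4: acc = 72+9 = 81
m=5,p=5: acc = 81+10 = 91
m=5,p=6: acc = 91+11 = 102
m=6,p=3: acc = 102+9 = 111
m=6,p=4: acc = 111+10 = 121
m=6,p=5: acc = 121+11 = 132
m=6,p=6: acc = 132+12 = 144
m=7,p=3: acc = 144+10 = 154
m=7,p=4: acc = 154+11 = 165
m=7,p=5: acc = 165+12 = 177
m=7,p=6: acc = 177+13 = 190

190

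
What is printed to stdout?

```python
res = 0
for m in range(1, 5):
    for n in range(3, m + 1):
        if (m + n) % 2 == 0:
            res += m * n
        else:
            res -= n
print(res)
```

22

m=3,n=3: even sum, res = 0+9 = 9
m=4,n=3: odd sum, res = 9-3 = 6
m=4,n=4: even sum, res = 6+16 = 22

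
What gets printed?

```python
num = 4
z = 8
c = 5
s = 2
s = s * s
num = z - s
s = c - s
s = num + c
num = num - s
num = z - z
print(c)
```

s = 2*2 = 4
num = 8-4 = 4
s = 5-4 = 1
s = 4+5 = 9
num = 4-9 = -5
num = 8-8 = 0

5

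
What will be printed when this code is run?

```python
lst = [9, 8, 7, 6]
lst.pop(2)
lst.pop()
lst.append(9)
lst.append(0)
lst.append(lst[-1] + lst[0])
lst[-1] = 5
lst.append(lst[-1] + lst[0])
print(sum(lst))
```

45

pop(2) removes 7 → [9, 8, 6]
pop() removes 6 → [9, 8]
append 9 → [9, 8, 9]
append 0 → [9, 8, 9, 0]
append lst[-1]+lst[0] = 0+9 = 9 → [9, 8, 9, 0, 9]
lst[-1] = 5 → [9, 8, 9, 0, 5]
append lst[-1]+lst[0] = 5+9 = 14 → [9, 8, 9, 0, 5, 14]
sum = 45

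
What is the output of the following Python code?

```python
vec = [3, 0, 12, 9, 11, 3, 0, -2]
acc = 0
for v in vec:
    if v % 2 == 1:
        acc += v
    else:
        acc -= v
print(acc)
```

v=3: odd, acc = 0+3 = 3
v=0: not odd, acc = 3-0 = 3
v=12: not odd, acc = 3-12 = -9
v=9: odd, acc = (-9)+9 = 0
v=11: odd, acc = 0+11 = 11
v=3: odd, acc = 11+3 = 14
v=0: not odd, acc = 14-0 = 14
v=-2: not odd, acc = 14-(-2) = 16

16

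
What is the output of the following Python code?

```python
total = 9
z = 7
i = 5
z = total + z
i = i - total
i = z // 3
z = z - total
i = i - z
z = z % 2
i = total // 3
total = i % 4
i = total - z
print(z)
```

1

z = 9+7 = 16
i = 5-9 = -4
i = 16//3 = 5
z = 16-9 = 7
i = 5-7 = -2
z = 7%2 = 1
i = 9//3 = 3
total = 3%4 = 3
i = 3-1 = 2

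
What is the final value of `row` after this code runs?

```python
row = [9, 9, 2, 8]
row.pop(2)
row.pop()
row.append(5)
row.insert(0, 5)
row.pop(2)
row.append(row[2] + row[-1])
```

pop(2) removes 2 → [9, 9, 8]
pop() removes 8 → [9, 9]
append 5 → [9, 9, 5]
insert 5 at 0 → [5, 9, 9, 5]
pop(2) removes 9 → [5, 9, 5]
append row[2]+row[-1] = 5+5 = 10 → [5, 9, 5, 10]

[5, 9, 5, 10]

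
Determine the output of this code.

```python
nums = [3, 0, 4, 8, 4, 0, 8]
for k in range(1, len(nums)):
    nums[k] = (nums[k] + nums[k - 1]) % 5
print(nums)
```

k=1: nums[1] = (0+3)%5 = 3 → [3, 3, 4, 8, 4, 0, 8]
k=2: nums[2] = (4+3)%5 = 2 → [3, 3, 2, 8, 4, 0, 8]
k=3: nums[3] = (8+2)%5 = 0 → [3, 3, 2, 0, 4, 0, 8]
k=4: nums[4] = (4+0)%5 = 4 → [3, 3, 2, 0, 4, 0, 8]
k=5: nums[5] = (0+4)%5 = 4 → [3, 3, 2, 0, 4, 4, 8]
k=6: nums[6] = (8+4)%5 = 2 → [3, 3, 2, 0, 4, 4, 2]

[3, 3, 2, 0, 4, 4, 2]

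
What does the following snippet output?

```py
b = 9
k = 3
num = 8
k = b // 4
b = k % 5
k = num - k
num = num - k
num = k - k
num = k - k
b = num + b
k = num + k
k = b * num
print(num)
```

0

k = 9//4 = 2
b = 2%5 = 2
k = 8-2 = 6
num = 8-6 = 2
num = 6-6 = 0
num = 6-6 = 0
b = 0+2 = 2
k = 0+6 = 6
k = 2*0 = 0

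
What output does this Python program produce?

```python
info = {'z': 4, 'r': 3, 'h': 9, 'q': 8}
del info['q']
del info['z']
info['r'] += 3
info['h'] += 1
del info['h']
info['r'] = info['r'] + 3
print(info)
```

{'r': 9}

del 'q' → {'z': 4, 'r': 3, 'h': 9}
del 'z' → {'r': 3, 'h': 9}
info['r'] = 3+3 = 6 → {'r': 6, 'h': 9}
info['h'] = 9+1 = 10 → {'r': 6, 'h': 10}
del 'h' → {'r': 6}
info['r'] = info['r']+3 = 9 → {'r': 9}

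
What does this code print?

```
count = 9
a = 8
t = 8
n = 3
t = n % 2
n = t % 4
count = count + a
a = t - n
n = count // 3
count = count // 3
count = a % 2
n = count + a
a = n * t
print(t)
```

t = 3%2 = 1
n = 1%4 = 1
count = 9+8 = 17
a = 1-1 = 0
n = 17//3 = 5
count = 17//3 = 5
count = 0%2 = 0
n = 0+0 = 0
a = 0*1 = 0

1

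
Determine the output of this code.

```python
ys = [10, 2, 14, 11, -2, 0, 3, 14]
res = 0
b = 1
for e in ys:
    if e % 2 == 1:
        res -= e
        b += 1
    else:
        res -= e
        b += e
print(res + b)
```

-11

e=10: not odd, res = 0-10 = -10; b=11
e=2: not odd, res = (-10)-2 = -12; b=13
e=14: not odd, res = (-12)-14 = -26; b=27
e=11: odd, res = (-26)-11 = -37; b=28
e=-2: not odd, res = (-37)-(-2) = -35; b=26
e=0: not odd, res = (-35)-0 = -35; b=26
e=3: odd, res = (-35)-3 = -38; b=27
e=14: not odd, res = (-38)-14 = -52; b=41
res+b = (-52)+41 = -11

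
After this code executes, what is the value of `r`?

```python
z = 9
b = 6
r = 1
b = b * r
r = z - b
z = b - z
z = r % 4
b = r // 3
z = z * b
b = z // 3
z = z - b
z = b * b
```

b = 6*1 = 6
r = 9-6 = 3
z = 6-9 = -3
z = 3%4 = 3
b = 3//3 = 1
z = 3*1 = 3
b = 3//3 = 1
z = 3-1 = 2
z = 1*1 = 1

3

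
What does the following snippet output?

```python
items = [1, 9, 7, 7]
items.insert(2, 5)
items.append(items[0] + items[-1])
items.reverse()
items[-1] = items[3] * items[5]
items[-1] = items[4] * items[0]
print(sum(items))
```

insert 5 at 2 → [1, 9, 5, 7, 7]
append items[0]+items[-1] = 1+7 = 8 → [1, 9, 5, 7, 7, 8]
reverse → [8, 7, 7, 5, 9, 1]
items[-1] = items[3]*items[5] = 5*1 = 5 → [8, 7, 7, 5, 9, 5]
items[-1] = items[4]*items[0] = 9*8 = 72 → [8, 7, 7, 5, 9, 72]
sum = 108

108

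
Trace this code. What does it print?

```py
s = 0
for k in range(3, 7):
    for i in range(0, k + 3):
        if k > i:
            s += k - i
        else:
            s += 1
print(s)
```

k=3,i=0: 3>0, s = 0+3 = 3
k=3,i=1: 3>1, s = 3+2 = 5
k=3,i=2: 3>2, s = 5+1 = 6
k=3,i=3: not 3>3, s = 6+1 = 7
k=3,i=4: not 3>4, s = 7+1 = 8
k=3,i=5: not 3>5, s = 8+1 = 9
k=4,i=0: 4>0, s = 9+4 = 13
k=4,i=1: 4>1, s = 13+3 = 16
k=4,i=2: 4>2, s = 16+2 = 18
k=4,i=3: 4>3, s = 18+1 = 19
k=4,i=4: not 4>4, s = 19+1 = 20
k=4,i=5: not 4>5, s = 20+1 = 21
k=4,i=6: not 4>6, s = 21+1 = 22
k=5,i=0: 5>0, s = 22+5 = 27
k=5,i=1: 5>1, s = 27+4 = 31
k=5,i=2: 5>2, s = 31+3 = 34
k=5,i=3: 5>3, s = 34+2 = 36
k=5,i=4: 5>4, s = 36+1 = 37
k=5,i=5: not 5>5, s = 37+1 = 38
k=5,i=6: not 5>6, s = 38+1 = 39
k=5,i=7: not 5>7, s = 39+1 = 40
k=6,i=0: 6>0, s = 40+6 = 46
k=6,i=1: 6>1, s = 46+5 = 51
k=6,i=2: 6>2, s = 51+4 = 55
k=6,i=3: 6>3, s = 55+3 = 58
k=6,i=4: 6>4, s = 58+2 = 60
k=6,i=5: 6>5, s = 60+1 = 61
k=6,i=6: not 6>6, s = 61+1 = 62
k=6,i=7: not 6>7, s = 62+1 = 63
k=6,i=8: not 6>8, s = 63+1 = 64

64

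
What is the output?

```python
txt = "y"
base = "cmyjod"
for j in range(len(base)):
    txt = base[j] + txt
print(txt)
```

j=0: prepend 'c' → 'cy'
j=1: prepend 'm' → 'mcy'
j=2: prepend 'y' → 'ymcy'
j=3: prepend 'j' → 'jymcy'
j=4: prepend 'o' → 'ojymcy'
j=5: prepend 'd' → 'dojymcy'

dojymcy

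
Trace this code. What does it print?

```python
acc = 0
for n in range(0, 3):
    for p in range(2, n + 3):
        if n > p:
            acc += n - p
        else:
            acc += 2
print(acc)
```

n=0,p=2: not 0>2, acc = 0+2 = 2
n=1,p=2: not 1>2, acc = 2+2 = 4
n=1,p=3: not 1>3, acc = 4+2 = 6
n=2,p=2: not 2>2, acc = 6+2 = 8
n=2,p=3: not 2>3, acc = 8+2 = 10
n=2,p=4: not 2>4, acc = 10+2 = 12

12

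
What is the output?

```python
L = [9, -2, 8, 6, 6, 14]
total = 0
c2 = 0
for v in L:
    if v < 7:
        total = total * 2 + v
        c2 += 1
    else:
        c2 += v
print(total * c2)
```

340

v=9: not <7; c2=9
v=-2: <7, total = 0*2+(-2) = -2; c2=10
v=8: not <7; c2=18
v=6: <7, total = (-2)*2+6 = 2; c2=19
v=6: <7, total = 2*2+6 = 10; c2=20
v=14: not <7; c2=34
total*c2 = 10*34 = 340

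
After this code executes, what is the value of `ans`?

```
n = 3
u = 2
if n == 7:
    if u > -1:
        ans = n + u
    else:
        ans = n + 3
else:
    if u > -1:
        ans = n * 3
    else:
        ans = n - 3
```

n=3, u=2
n == 7 is False; u > -1 is True
→ ans = n * 3 = 9

9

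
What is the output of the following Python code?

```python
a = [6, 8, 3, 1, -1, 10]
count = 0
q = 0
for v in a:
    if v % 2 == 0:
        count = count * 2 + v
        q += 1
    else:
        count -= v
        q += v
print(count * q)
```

v=6: even, count = 0*2+6 = 6; q=1
v=8: even, count = 6*2+8 = 20; q=2
v=3: not even, count = 20-3 = 17; q=5
v=1: not even, count = 17-1 = 16; q=6
v=-1: not even, count = 16-(-1) = 17; q=5
v=10: even, count = 17*2+10 = 44; q=6
count*q = 44*6 = 264

264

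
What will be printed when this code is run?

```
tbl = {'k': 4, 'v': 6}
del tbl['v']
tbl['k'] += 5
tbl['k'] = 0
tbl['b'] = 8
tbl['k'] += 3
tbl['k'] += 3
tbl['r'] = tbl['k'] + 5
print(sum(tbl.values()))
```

25

del 'v' → {'k': 4}
tbl['k'] = 4+5 = 9 → {'k': 9}
tbl['k'] = 0 → {'k': 0}
tbl['b'] = 8 → {'k': 0, 'b': 8}
tbl['k'] = 0+3 = 3 → {'k': 3, 'b': 8}
tbl['k'] = 3+3 = 6 → {'k': 6, 'b': 8}
tbl['r'] = tbl['k']+5 = 11 → {'k': 6, 'b': 8, 'r': 11}
sum of values = 25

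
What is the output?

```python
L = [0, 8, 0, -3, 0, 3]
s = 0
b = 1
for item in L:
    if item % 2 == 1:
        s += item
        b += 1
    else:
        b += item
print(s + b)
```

item=0: not odd; b=1
item=8: not odd; b=9
item=0: not odd; b=9
item=-3: odd, s = 0+(-3) = -3; b=10
item=0: not odd; b=10
item=3: odd, s = (-3)+3 = 0; b=11
s+b = 0+11 = 11

11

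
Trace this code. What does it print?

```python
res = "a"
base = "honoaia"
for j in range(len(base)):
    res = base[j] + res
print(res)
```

j=0: prepend 'h' → 'ha'
j=1: prepend 'o' → 'oha'
j=2: prepend 'n' → 'noha'
j=3: prepend 'o' → 'onoha'
j=4: prepend 'a' → 'aonoha'
j=5: prepend 'i' → 'iaonoha'
j=6: prepend 'a' → 'aiaonoha'

aiaonoha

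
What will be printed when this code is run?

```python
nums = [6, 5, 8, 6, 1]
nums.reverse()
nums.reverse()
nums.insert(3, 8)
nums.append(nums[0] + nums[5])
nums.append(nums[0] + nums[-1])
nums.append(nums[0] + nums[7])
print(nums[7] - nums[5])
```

12

reverse → [1, 6, 8, 5, 6]
reverse → [6, 5, 8, 6, 1]
insert 8 at 3 → [6, 5, 8, 8, 6, 1]
append nums[0]+nums[5] = 6+1 = 7 → [6, 5, 8, 8, 6, 1, 7]
append nums[0]+nums[-1] = 6+7 = 13 → [6, 5, 8, 8, 6, 1, 7, 13]
append nums[0]+nums[7] = 6+13 = 19 → [6, 5, 8, 8, 6, 1, 7, 13, 19]
nums[7]-nums[5] = 13-1 = 12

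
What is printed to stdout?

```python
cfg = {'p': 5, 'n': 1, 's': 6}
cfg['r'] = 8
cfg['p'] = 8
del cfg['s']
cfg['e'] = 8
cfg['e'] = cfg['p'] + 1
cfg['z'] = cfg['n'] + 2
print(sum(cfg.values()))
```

29

cfg['r'] = 8 → {'p': 5, 'n': 1, 's': 6, 'r': 8}
cfg['p'] = 8 → {'p': 8, 'n': 1, 's': 6, 'r': 8}
del 's' → {'p': 8, 'n': 1, 'r': 8}
cfg['e'] = 8 → {'p': 8, 'n': 1, 'r': 8, 'e': 8}
cfg['e'] = cfg['p']+1 = 9 → {'p': 8, 'n': 1, 'r': 8, 'e': 9}
cfg['z'] = cfg['n']+2 = 3 → {'p': 8, 'n': 1, 'r': 8, 'e': 9, 'z': 3}
sum of values = 29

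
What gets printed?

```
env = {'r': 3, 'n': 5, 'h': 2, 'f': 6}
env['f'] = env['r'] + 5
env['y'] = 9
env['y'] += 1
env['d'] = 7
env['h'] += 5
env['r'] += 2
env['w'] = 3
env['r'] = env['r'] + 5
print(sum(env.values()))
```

50

env['f'] = env['r']+5 = 8 → {'r': 3, 'n': 5, 'h': 2, 'f': 8}
env['y'] = 9 → {'r': 3, 'n': 5, 'h': 2, 'f': 8, 'y': 9}
env['y'] = 9+1 = 10 → {'r': 3, 'n': 5, 'h': 2, 'f': 8, 'y': 10}
env['d'] = 7 → {'r': 3, 'n': 5, 'h': 2, 'f': 8, 'y': 10, 'd': 7}
env['h'] = 2+5 = 7 → {'r': 3, 'n': 5, 'h': 7, 'f': 8, 'y': 10, 'd': 7}
env['r'] = 3+2 = 5 → {'r': 5, 'n': 5, 'h': 7, 'f': 8, 'y': 10, 'd': 7}
env['w'] = 3 → {'r': 5, 'n': 5, 'h': 7, 'f': 8, 'y': 10, 'd': 7, 'w': 3}
env['r'] = env['r']+5 = 10 → {'r': 10, 'n': 5, 'h': 7, 'f': 8, 'y': 10, 'd': 7, 'w': 3}
sum of values = 50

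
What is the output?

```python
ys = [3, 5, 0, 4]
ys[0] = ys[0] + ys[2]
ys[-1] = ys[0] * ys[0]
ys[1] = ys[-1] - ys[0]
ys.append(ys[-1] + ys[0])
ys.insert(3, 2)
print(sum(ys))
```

ys[0] = ys[0]+ys[2] = 3+0 = 3 → [3, 5, 0, 4]
ys[-1] = ys[0]*ys[0] = 3*3 = 9 → [3, 5, 0, 9]
ys[1] = ys[-1]-ys[0] = 9-3 = 6 → [3, 6, 0, 9]
append ys[-1]+ys[0] = 9+3 = 12 → [3, 6, 0, 9, 12]
insert 2 at 3 → [3, 6, 0, 2, 9, 12]
sum = 32

32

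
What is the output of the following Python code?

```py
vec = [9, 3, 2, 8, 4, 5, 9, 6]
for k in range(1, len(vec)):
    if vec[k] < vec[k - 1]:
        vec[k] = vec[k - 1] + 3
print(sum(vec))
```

156

k=1: 3<9, vec[1] = 9+3 = 12 → [9, 12, 2, 8, 4, 5, 9, 6]
k=2: 2<12, vec[2] = 12+3 = 15 → [9, 12, 15, 8, 4, 5, 9, 6]
k=3: 8<15, vec[3] = 15+3 = 18 → [9, 12, 15, 18, 4, 5, 9, 6]
k=4: 4<18, vec[4] = 18+3 = 21 → [9, 12, 15, 18, 21, 5, 9, 6]
k=5: 5<21, vec[5] = 21+3 = 24 → [9, 12, 15, 18, 21, 24, 9, 6]
k=6: 9<24, vec[6] = 24+3 = 27 → [9, 12, 15, 18, 21, 24, 27, 6]
k=7: 6<27, vec[7] = 27+3 = 30 → [9, 12, 15, 18, 21, 24, 27, 30]
sum = 156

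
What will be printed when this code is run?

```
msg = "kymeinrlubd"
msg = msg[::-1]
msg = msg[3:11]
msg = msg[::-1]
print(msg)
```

reverse → 'dbulrniemyk'
slice [3:11] → 'lrniemyk'
reverse → 'kymeinrl'

kymeinrl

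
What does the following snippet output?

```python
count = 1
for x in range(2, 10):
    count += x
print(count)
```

x=2: count = 1+2 = 3
x=3: count = 3+3 = 6
x=4: count = 6+4 = 10
x=5: count = 10+5 = 15
x=6: count = 15+6 = 21
x=7: count = 21+7 = 28
x=8: count = 28+8 = 36
x=9: count = 36+9 = 45

45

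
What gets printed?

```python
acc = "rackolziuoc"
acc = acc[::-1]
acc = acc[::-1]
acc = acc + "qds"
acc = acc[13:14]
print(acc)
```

reverse → 'couizlokcar'
reverse → 'rackolziuoc'
+ 'qds' → 'rackolziuocqds'
slice [13:14] → 's'

s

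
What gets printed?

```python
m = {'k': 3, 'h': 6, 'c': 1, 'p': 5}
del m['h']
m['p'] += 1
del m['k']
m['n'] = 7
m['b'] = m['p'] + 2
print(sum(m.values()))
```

del 'h' → {'k': 3, 'c': 1, 'p': 5}
m['p'] = 5+1 = 6 → {'k': 3, 'c': 1, 'p': 6}
del 'k' → {'c': 1, 'p': 6}
m['n'] = 7 → {'c': 1, 'p': 6, 'n': 7}
m['b'] = m['p']+2 = 8 → {'c': 1, 'p': 6, 'n': 7, 'b': 8}
sum of values = 22

22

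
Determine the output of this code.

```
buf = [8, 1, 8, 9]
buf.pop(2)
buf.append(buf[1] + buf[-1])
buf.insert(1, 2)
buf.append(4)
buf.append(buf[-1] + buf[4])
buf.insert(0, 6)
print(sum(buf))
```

54

pop(2) removes 8 → [8, 1, 9]
append buf[1]+buf[-1] = 1+9 = 10 → [8, 1, 9, 10]
insert 2 at 1 → [8, 2, 1, 9, 10]
append 4 → [8, 2, 1, 9, 10, 4]
append buf[-1]+buf[4] = 4+10 = 14 → [8, 2, 1, 9, 10, 4, 14]
insert 6 at 0 → [6, 8, 2, 1, 9, 10, 4, 14]
sum = 54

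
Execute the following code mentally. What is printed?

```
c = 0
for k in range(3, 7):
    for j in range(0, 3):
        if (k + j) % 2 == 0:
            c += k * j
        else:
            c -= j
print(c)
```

k=3,j=0: odd sum, c = 0-0 = 0
k=3,j=1: even sum, c = 0+3 = 3
k=3,j=2: odd sum, c = 3-2 = 1
k=4,j=0: even sum, c = 1+0 = 1
k=4,j=1: odd sum, c = 1-1 = 0
k=4,j=2: even sum, c = 0+8 = 8
k=5,j=0: odd sum, c = 8-0 = 8
k=5,j=1: even sum, c = 8+5 = 13
k=5,j=2: odd sum, c = 13-2 = 11
k=6,j=0: even sum, c = 11+0 = 11
k=6,j=1: odd sum, c = 11-1 = 10
k=6,j=2: even sum, c = 10+12 = 22

22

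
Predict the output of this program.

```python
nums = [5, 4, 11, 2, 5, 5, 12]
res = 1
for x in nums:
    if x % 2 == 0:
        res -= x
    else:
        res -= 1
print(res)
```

x=5: not even, res = 1-1 = 0
x=4: even, res = 0-4 = -4
x=11: not even, res = (-4)-1 = -5
x=2: even, res = (-5)-2 = -7
x=5: not even, res = (-7)-1 = -8
x=5: not even, res = (-8)-1 = -9
x=12: even, res = (-9)-12 = -21

-21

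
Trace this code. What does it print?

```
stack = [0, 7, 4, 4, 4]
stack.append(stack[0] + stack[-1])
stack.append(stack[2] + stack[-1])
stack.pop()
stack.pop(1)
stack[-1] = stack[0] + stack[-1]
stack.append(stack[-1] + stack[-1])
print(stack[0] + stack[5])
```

8

append stack[0]+stack[-1] = 0+4 = 4 → [0, 7, 4, 4, 4, 4]
append stack[2]+stack[-1] = 4+4 = 8 → [0, 7, 4, 4, 4, 4, 8]
pop() removes 8 → [0, 7, 4, 4, 4, 4]
pop(1) removes 7 → [0, 4, 4, 4, 4]
stack[-1] = stack[0]+stack[-1] = 0+4 = 4 → [0, 4, 4, 4, 4]
append stack[-1]+stack[-1] = 4+4 = 8 → [0, 4, 4, 4, 4, 8]
stack[0]+stack[5] = 0+8 = 8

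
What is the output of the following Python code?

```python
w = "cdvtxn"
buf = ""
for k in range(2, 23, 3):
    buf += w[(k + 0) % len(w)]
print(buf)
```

k=2: add w[2]='v' → 'v'
k=5: add w[5]='n' → 'vn'
k=8: add w[2]='v' → 'vnv'
k=11: add w[5]='n' → 'vnvn'
k=14: add w[2]='v' → 'vnvnv'
k=17: add w[5]='n' → 'vnvnvn'
k=20: add w[2]='v' → 'vnvnvnv'

vnvnvnv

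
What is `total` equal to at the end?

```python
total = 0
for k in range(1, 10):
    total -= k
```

k=1: total = 0-1 = -1
k=2: total = (-1)-2 = -3
k=3: total = (-3)-3 = -6
k=4: total = (-6)-4 = -10
k=5: total = (-10)-5 = -15
k=6: total = (-15)-6 = -21
k=7: total = (-21)-7 = -28
k=8: total = (-28)-8 = -36
k=9: total = (-36)-9 = -45

-45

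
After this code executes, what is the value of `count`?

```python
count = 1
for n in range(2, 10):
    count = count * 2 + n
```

1013

n=2: count = 1*2+2 = 4
n=3: count = 4*2+3 = 11
n=4: count = 11*2+4 = 26
n=5: count = 26*2+5 = 57
n=6: count = 57*2+6 = 120
n=7: count = 120*2+7 = 247
n=8: count = 247*2+8 = 502
n=9: count = 502*2+9 = 1013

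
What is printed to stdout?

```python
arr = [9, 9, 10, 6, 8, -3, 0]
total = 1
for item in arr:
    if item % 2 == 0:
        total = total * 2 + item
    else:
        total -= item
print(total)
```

item=9: not even, total = 1-9 = -8
item=9: not even, total = (-8)-9 = -17
item=10: even, total = (-17)*2+10 = -24
item=6: even, total = (-24)*2+6 = -42
item=8: even, total = (-42)*2+8 = -76
item=-3: not even, total = (-76)-(-3) = -73
item=0: even, total = (-73)*2+0 = -146

-146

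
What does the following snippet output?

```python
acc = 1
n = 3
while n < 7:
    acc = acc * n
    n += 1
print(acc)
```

n=3: acc = 1*3 = 3
n=4: acc = 3*4 = 12
n=5: acc = 12*5 = 60
n=6: acc = 60*6 = 360

360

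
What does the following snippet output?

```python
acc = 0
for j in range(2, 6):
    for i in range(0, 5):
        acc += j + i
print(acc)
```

j=2,i=0: acc = 0+2 = 2
j=2,i=1: acc = 2+3 = 5
j=2,i=2: acc = 5+4 = 9
j=2,i=3: acc = 9+5 = 14
j=2,i=4: acc = 14+6 = 20
j=3,i=0: acc = 20+3 = 23
j=3,i=1: acc = 23+4 = 27
j=3,i=2: acc = 27+5 = 32
j=3,i=3: acc = 32+6 = 38
j=3,i=4: acc = 38+7 = 45
j=4,i=0: acc = 45+4 = 49
j=4,i=1: acc = 49+5 = 54
j=4,i=2: acc = 54+6 = 60
j=4,i=3: acc = 60+7 = 67
j=4,i=4: acc = 67+8 = 75
j=5,i=0: acc = 75+5 = 80
j=5,i=1: acc = 80+6 = 86
j=5,i=2: acc = 86+7 = 93
j=5,i=3: acc = 93+8 = 101
j=5,i=4: acc = 101+9 = 110

110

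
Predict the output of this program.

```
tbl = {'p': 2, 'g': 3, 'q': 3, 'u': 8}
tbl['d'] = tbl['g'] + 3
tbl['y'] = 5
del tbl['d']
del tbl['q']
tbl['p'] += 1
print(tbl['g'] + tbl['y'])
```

8

tbl['d'] = tbl['g']+3 = 6 → {'p': 2, 'g': 3, 'q': 3, 'u': 8, 'd': 6}
tbl['y'] = 5 → {'p': 2, 'g': 3, 'q': 3, 'u': 8, 'd': 6, 'y': 5}
del 'd' → {'p': 2, 'g': 3, 'q': 3, 'u': 8, 'y': 5}
del 'q' → {'p': 2, 'g': 3, 'u': 8, 'y': 5}
tbl['p'] = 2+1 = 3 → {'p': 3, 'g': 3, 'u': 8, 'y': 5}
tbl['g']+tbl['y'] = 3+5 = 8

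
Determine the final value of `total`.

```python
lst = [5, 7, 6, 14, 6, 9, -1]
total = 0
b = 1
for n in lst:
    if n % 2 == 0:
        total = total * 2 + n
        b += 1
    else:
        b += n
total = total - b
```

n=5: not even; b=6
n=7: not even; b=13
n=6: even, total = 0*2+6 = 6; b=14
n=14: even, total = 6*2+14 = 26; b=15
n=6: even, total = 26*2+6 = 58; b=16
n=9: not even; b=25
n=-1: not even; b=24
total-b = 58-24 = 34

34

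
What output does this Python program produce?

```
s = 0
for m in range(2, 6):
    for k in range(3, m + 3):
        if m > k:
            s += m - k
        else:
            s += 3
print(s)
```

m=2,k=3: not 2>3, s = 0+3 = 3
m=2,k=4: not 2>4, s = 3+3 = 6
m=3,k=3: not 3>3, s = 6+3 = 9
m=3,k=4: not 3>4, s = 9+3 = 12
m=3,k=5: not 3>5, s = 12+3 = 15
m=4,k=3: 4>3, s = 15+1 = 16
m=4,k=4: not 4>4, s = 16+3 = 19
m=4,k=5: not 4>5, s = 19+3 = 22
m=4,k=6: not 4>6, s = 22+3 = 25
m=5,k=3: 5>3, s = 25+2 = 27
m=5,k=4: 5>4, s = 27+1 = 28
m=5,k=5: not 5>5, s = 28+3 = 31
m=5,k=6: not 5>6, s = 31+3 = 34
m=5,k=7: not 5>7, s = 34+3 = 37

37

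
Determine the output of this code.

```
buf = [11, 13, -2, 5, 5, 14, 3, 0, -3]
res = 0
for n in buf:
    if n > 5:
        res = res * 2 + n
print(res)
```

84

n=11: >5, res = 0*2+11 = 11
n=13: >5, res = 11*2+13 = 35
n=-2: not >5
n=5: not >5
n=5: not >5
n=14: >5, res = 35*2+14 = 84
n=3: not >5
n=0: not >5
n=-3: not >5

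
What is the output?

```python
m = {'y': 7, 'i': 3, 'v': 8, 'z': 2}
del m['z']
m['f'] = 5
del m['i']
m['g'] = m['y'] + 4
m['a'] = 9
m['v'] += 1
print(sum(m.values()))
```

del 'z' → {'y': 7, 'i': 3, 'v': 8}
m['f'] = 5 → {'y': 7, 'i': 3, 'v': 8, 'f': 5}
del 'i' → {'y': 7, 'v': 8, 'f': 5}
m['g'] = m['y']+4 = 11 → {'y': 7, 'v': 8, 'f': 5, 'g': 11}
m['a'] = 9 → {'y': 7, 'v': 8, 'f': 5, 'g': 11, 'a': 9}
m['v'] = 8+1 = 9 → {'y': 7, 'v': 9, 'f': 5, 'g': 11, 'a': 9}
sum of values = 41

41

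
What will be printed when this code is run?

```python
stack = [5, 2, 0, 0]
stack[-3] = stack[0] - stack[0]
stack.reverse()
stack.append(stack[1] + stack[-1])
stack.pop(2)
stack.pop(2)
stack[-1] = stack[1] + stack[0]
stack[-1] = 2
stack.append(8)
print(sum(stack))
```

10

stack[-3] = stack[0]-stack[0] = 5-5 = 0 → [5, 0, 0, 0]
reverse → [0, 0, 0, 5]
append stack[1]+stack[-1] = 0+5 = 5 → [0, 0, 0, 5, 5]
pop(2) removes 0 → [0, 0, 5, 5]
pop(2) removes 5 → [0, 0, 5]
stack[-1] = stack[1]+stack[0] = 0+0 = 0 → [0, 0, 0]
stack[-1] = 2 → [0, 0, 2]
append 8 → [0, 0, 2, 8]
sum = 10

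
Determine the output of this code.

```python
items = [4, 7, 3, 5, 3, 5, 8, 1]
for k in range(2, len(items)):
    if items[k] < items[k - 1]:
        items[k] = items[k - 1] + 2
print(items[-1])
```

k=2: 3<7, items[2] = 7+2 = 9 → [4, 7, 9, 5, 3, 5, 8, 1]
k=3: 5<9, items[3] = 9+2 = 11 → [4, 7, 9, 11, 3, 5, 8, 1]
k=4: 3<11, items[4] = 11+2 = 13 → [4, 7, 9, 11, 13, 5, 8, 1]
k=5: 5<13, items[5] = 13+2 = 15 → [4, 7, 9, 11, 13, 15, 8, 1]
k=6: 8<15, items[6] = 15+2 = 17 → [4, 7, 9, 11, 13, 15, 17, 1]
k=7: 1<17, items[7] = 17+2 = 19 → [4, 7, 9, 11, 13, 15, 17, 19]

19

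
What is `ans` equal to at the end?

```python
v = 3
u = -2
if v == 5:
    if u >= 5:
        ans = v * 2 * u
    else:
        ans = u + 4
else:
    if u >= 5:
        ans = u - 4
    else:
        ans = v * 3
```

9

v=3, u=-2
v == 5 is False; u >= 5 is False
→ ans = v * 3 = 9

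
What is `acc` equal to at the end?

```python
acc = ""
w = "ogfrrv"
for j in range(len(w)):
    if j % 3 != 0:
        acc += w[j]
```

'gfrv'

j=0: skip
j=1: add 'g' → 'g'
j=2: add 'f' → 'gf'
j=3: skip
j=4: add 'r' → 'gfr'
j=5: add 'v' → 'gfrv'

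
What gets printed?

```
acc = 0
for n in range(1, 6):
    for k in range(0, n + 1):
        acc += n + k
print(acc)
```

105

n=1,k=0: acc = 0+1 = 1
n=1,k=1: acc = 1+2 = 3
n=2,k=0: acc = 3+2 = 5
n=2,k=1: acc = 5+3 = 8
n=2,k=2: acc = 8+4 = 12
n=3,k=0: acc = 12+3 = 15
n=3,k=1: acc = 15+4 = 19
n=3,k=2: acc = 19+5 = 24
n=3,k=3: acc = 24+6 = 30
n=4,k=0: acc = 30+4 = 34
n=4,k=1: acc = 34+5 = 39
n=4,k=2: acc = 39+6 = 45
n=4,k=3: acc = 45+7 = 52
n=4,k=4: acc = 52+8 = 60
n=5,k=0: acc = 60+5 = 65
n=5,k=1: acc = 65+6 = 71
n=5,k=2: acc = 71+7 = 78
n=5,k=3: acc = 78+8 = 86
n=5,k=4: acc = 86+9 = 95
n=5,k=5: acc = 95+10 = 105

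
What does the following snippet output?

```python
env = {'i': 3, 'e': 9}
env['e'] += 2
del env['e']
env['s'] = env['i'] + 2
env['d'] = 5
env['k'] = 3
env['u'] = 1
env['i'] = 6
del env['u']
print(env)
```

{'i': 6, 's': 5, 'd': 5, 'k': 3}

env['e'] = 9+2 = 11 → {'i': 3, 'e': 11}
del 'e' → {'i': 3}
env['s'] = env['i']+2 = 5 → {'i': 3, 's': 5}
env['d'] = 5 → {'i': 3, 's': 5, 'd': 5}
env['k'] = 3 → {'i': 3, 's': 5, 'd': 5, 'k': 3}
env['u'] = 1 → {'i': 3, 's': 5, 'd': 5, 'k': 3, 'u': 1}
env['i'] = 6 → {'i': 6, 's': 5, 'd': 5, 'k': 3, 'u': 1}
del 'u' → {'i': 6, 's': 5, 'd': 5, 'k': 3}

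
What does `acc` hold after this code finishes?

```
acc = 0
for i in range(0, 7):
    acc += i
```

21

i=0: acc = 0+0 = 0
i=1: acc = 0+1 = 1
i=2: acc = 1+2 = 3
i=3: acc = 3+3 = 6
i=4: acc = 6+4 = 10
i=5: acc = 10+5 = 15
i=6: acc = 15+6 = 21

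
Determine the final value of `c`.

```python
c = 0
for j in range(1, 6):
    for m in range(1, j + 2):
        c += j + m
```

j=1,m=1: c = 0+2 = 2
j=1,m=2: c = 2+3 = 5
j=2,m=1: c = 5+3 = 8
j=2,m=2: c = 8+4 = 12
j=2,m=3: c = 12+5 = 17
j=3,m=1: c = 17+4 = 21
j=3,m=2: c = 21+5 = 26
j=3,m=3: c = 26+6 = 32
j=3,m=4: c = 32+7 = 39
j=4,m=1: c = 39+5 = 44
j=4,m=2: c = 44+6 = 50
j=4,m=3: c = 50+7 = 57
j=4,m=4: c = 57+8 = 65
j=4,m=5: c = 65+9 = 74
j=5,m=1: c = 74+6 = 80
j=5,m=2: c = 80+7 = 87
j=5,m=3: c = 87+8 = 95
j=5,m=4: c = 95+9 = 104
j=5,m=5: c = 104+10 = 114
j=5,m=6: c = 114+11 = 125

125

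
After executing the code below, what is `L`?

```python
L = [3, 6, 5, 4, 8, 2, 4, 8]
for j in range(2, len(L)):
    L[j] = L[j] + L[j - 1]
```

j=2: L[2] = 5+6 = 11 → [3, 6, 11, 4, 8, 2, 4, 8]
j=3: L[3] = 4+11 = 15 → [3, 6, 11, 15, 8, 2, 4, 8]
j=4: L[4] = 8+15 = 23 → [3, 6, 11, 15, 23, 2, 4, 8]
j=5: L[5] = 2+23 = 25 → [3, 6, 11, 15, 23, 25, 4, 8]
j=6: L[6] = 4+25 = 29 → [3, 6, 11, 15, 23, 25, 29, 8]
j=7: L[7] = 8+29 = 37 → [3, 6, 11, 15, 23, 25, 29, 37]

[3, 6, 11, 15, 23, 25, 29, 37]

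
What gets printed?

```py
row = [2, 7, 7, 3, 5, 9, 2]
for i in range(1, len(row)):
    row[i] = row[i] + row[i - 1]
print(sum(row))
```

138

i=1: row[1] = 7+2 = 9 → [2, 9, 7, 3, 5, 9, 2]
i=2: row[2] = 7+9 = 16 → [2, 9, 16, 3, 5, 9, 2]
i=3: row[3] = 3+16 = 19 → [2, 9, 16, 19, 5, 9, 2]
i=4: row[4] = 5+19 = 24 → [2, 9, 16, 19, 24, 9, 2]
i=5: row[5] = 9+24 = 33 → [2, 9, 16, 19, 24, 33, 2]
i=6: row[6] = 2+33 = 35 → [2, 9, 16, 19, 24, 33, 35]
sum = 138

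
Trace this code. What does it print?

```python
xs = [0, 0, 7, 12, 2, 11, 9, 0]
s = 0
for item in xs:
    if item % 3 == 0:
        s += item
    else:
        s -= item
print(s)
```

1

item=0: %3==0, s = 0+0 = 0
item=0: %3==0, s = 0+0 = 0
item=7: not %3==0, s = 0-7 = -7
item=12: %3==0, s = (-7)+12 = 5
item=2: not %3==0, s = 5-2 = 3
item=11: not %3==0, s = 3-11 = -8
item=9: %3==0, s = (-8)+9 = 1
item=0: %3==0, s = 1+0 = 1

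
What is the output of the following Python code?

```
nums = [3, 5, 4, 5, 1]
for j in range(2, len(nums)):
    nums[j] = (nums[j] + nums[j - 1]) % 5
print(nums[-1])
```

j=2: nums[2] = (4+5)%5 = 4 → [3, 5, 4, 5, 1]
j=3: nums[3] = (5+4)%5 = 4 → [3, 5, 4, 4, 1]
j=4: nums[4] = (1+4)%5 = 0 → [3, 5, 4, 4, 0]

0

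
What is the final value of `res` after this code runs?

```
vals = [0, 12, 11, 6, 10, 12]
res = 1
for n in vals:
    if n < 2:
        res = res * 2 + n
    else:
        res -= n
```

-49

n=0: <2, res = 1*2+0 = 2
n=12: not <2, res = 2-12 = -10
n=11: not <2, res = (-10)-11 = -21
n=6: not <2, res = (-21)-6 = -27
n=10: not <2, res = (-27)-10 = -37
n=12: not <2, res = (-37)-12 = -49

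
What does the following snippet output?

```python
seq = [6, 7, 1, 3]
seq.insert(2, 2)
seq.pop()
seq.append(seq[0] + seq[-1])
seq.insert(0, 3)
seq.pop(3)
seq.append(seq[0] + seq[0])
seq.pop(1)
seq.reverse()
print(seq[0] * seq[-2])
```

42

insert 2 at 2 → [6, 7, 2, 1, 3]
pop() removes 3 → [6, 7, 2, 1]
append seq[0]+seq[-1] = 6+1 = 7 → [6, 7, 2, 1, 7]
insert 3 at 0 → [3, 6, 7, 2, 1, 7]
pop(3) removes 2 → [3, 6, 7, 1, 7]
append seq[0]+seq[0] = 3+3 = 6 → [3, 6, 7, 1, 7, 6]
pop(1) removes 6 → [3, 7, 1, 7, 6]
reverse → [6, 7, 1, 7, 3]
seq[0]*seq[-2] = 6*7 = 42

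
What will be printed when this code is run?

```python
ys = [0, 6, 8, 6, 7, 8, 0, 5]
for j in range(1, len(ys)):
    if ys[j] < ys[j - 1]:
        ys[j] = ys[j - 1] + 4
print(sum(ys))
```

j=1: 6>=0, unchanged → [0, 6, 8, 6, 7, 8, 0, 5]
j=2: 8>=6, unchanged → [0, 6, 8, 6, 7, 8, 0, 5]
j=3: 6<8, ys[3] = 8+4 = 12 → [0, 6, 8, 12, 7, 8, 0, 5]
j=4: 7<12, ys[4] = 12+4 = 16 → [0, 6, 8, 12, 16, 8, 0, 5]
j=5: 8<16, ys[5] = 16+4 = 20 → [0, 6, 8, 12, 16, 20, 0, 5]
j=6: 0<20, ys[6] = 20+4 = 24 → [0, 6, 8, 12, 16, 20, 24, 5]
j=7: 5<24, ys[7] = 24+4 = 28 → [0, 6, 8, 12, 16, 20, 24, 28]
sum = 114

114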